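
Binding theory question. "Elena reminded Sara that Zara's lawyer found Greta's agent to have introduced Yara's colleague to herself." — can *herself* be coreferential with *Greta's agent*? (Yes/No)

*herself* is a reflexive; Principle A requires it to be bound within its binding domain — the clause headed by 'introduced'.
— Greta's agent: subject of the clause headed by 'introduced'; c-commands the reflexive within its binding domain — allowed (Principle A).

Yes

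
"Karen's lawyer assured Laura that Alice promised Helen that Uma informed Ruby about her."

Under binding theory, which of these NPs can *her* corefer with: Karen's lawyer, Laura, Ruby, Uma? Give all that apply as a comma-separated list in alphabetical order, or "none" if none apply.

*her* is a pronoun; Principle B requires it to be free in its binding domain — the clause headed by 'informed'.
— Karen's lawyer: subject of the matrix clause; c-commands the pronoun but lies outside its binding domain — allowed.
— Laura: object of the matrix clause; c-commands the pronoun but lies outside its binding domain — allowed.
— Ruby: object of the clause headed by 'informed'; c-commands the pronoun within its binding domain — blocked (Principle B).
— Uma: subject of the clause headed by 'informed'; c-commands the pronoun within its binding domain — blocked (Principle B).

Karen's lawyer, Laura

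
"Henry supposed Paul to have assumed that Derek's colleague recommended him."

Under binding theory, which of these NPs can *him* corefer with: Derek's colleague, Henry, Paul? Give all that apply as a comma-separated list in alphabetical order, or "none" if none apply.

*him* is a pronoun; Principle B requires it to be free in its binding domain — the clause headed by 'recommended'.
— Derek's colleague: subject of the clause headed by 'recommended'; c-commands the pronoun within its binding domain — blocked (Principle B).
— Henry: subject of the matrix clause; c-commands the pronoun but lies outside its binding domain — allowed.
— Paul: subject of the clause headed by 'assumed'; c-commands the pronoun but lies outside its binding domain — allowed.

Henry, Paul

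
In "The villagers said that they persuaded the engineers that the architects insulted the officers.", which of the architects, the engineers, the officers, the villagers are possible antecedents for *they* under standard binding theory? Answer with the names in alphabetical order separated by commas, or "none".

the villagers

*they* is a pronoun; Principle B requires it to be free in its binding domain — the clause headed by 'persuaded'.
— the architects: subject of the clause headed by 'insulted'; is c-commanded by the pronoun; coreference would bind this R-expression — blocked (Principle C).
— the engineers: object of the clause headed by 'persuaded'; is c-commanded by the pronoun; coreference would bind this R-expression — blocked (Principle C).
— the officers: object of the clause headed by 'insulted'; is c-commanded by the pronoun; coreference would bind this R-expression — blocked (Principle C).
— the villagers: subject of the matrix clause; c-commands the pronoun but lies outside its binding domain — allowed.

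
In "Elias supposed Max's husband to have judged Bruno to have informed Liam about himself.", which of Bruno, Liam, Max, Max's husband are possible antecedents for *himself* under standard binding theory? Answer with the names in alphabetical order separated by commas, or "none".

*himself* is a reflexive; Principle A requires it to be bound within its binding domain — the clause headed by 'informed'.
— Bruno: subject of the clause headed by 'informed'; c-commands the reflexive within its binding domain — allowed (Principle A).
— Liam: object of the clause headed by 'informed'; c-commands the reflexive within its binding domain — allowed (Principle A).
— Max: possessor inside the subject DP of the clause headed by 'judged'; does not c-command the reflexive — cannot bind it (Principle A).
— Max's husband: subject of the clause headed by 'judged'; c-commands the reflexive but lies outside its binding domain — cannot bind it (Principle A).

Bruno, Liam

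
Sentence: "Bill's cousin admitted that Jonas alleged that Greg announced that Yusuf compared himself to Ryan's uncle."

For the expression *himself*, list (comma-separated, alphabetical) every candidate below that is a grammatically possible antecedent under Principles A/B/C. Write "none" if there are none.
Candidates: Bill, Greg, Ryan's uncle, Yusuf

Yusuf

*himself* is a reflexive; Principle A requires it to be bound within its binding domain — the clause headed by 'compared'.
— Bill: possessor inside the subject DP of the matrix clause; does not c-command the reflexive — cannot bind it (Principle A).
— Greg: subject of the clause headed by 'announced'; c-commands the reflexive but lies outside its binding domain — cannot bind it (Principle A).
— Ryan's uncle: second object of the clause headed by 'compared'; does not c-command the reflexive — cannot bind it (Principle A).
— Yusuf: subject of the clause headed by 'compared'; c-commands the reflexive within its binding domain — allowed (Principle A).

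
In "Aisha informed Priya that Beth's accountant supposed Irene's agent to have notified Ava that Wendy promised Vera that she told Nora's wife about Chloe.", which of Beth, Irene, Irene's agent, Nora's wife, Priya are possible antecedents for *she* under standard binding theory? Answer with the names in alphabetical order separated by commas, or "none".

Beth, Irene, Irene's agent, Priya

*she* is a pronoun; Principle B requires it to be free in its binding domain — the clause headed by 'told'.
— Beth: possessor inside the subject DP of the clause headed by 'supposed'; does not c-command the pronoun — Principle B does not apply; allowed.
— Irene: possessor inside the subject DP of the clause headed by 'notified'; does not c-command the pronoun — Principle B does not apply; allowed.
— Irene's agent: subject of the clause headed by 'notified'; c-commands the pronoun but lies outside its binding domain — allowed.
— Nora's wife: object of the clause headed by 'told'; is c-commanded by the pronoun; coreference would bind this R-expression — blocked (Principle C).
— Priya: object of the matrix clause; c-commands the pronoun but lies outside its binding domain — allowed.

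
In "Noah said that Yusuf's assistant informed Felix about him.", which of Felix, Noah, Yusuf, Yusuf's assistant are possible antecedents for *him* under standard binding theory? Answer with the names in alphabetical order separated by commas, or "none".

Noah, Yusuf

*him* is a pronoun; Principle B requires it to be free in its binding domain — the clause headed by 'informed'.
— Felix: object of the clause headed by 'informed'; c-commands the pronoun within its binding domain — blocked (Principle B).
— Noah: subject of the matrix clause; c-commands the pronoun but lies outside its binding domain — allowed.
— Yusuf: possessor inside the subject DP of the clause headed by 'informed'; does not c-command the pronoun — Principle B does not apply; allowed.
— Yusuf's assistant: subject of the clause headed by 'informed'; c-commands the pronoun within its binding domain — blocked (Principle B).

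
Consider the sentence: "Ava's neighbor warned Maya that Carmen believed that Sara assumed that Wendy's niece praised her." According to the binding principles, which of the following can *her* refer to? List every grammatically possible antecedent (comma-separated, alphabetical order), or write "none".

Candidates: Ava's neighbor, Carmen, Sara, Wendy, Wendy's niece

Ava's neighbor, Carmen, Sara, Wendy

*her* is a pronoun; Principle B requires it to be free in its binding domain — the clause headed by 'praised'.
— Ava's neighbor: subject of the matrix clause; c-commands the pronoun but lies outside its binding domain — allowed.
— Carmen: subject of the clause headed by 'believed'; c-commands the pronoun but lies outside its binding domain — allowed.
— Sara: subject of the clause headed by 'assumed'; c-commands the pronoun but lies outside its binding domain — allowed.
— Wendy: possessor inside the subject DP of the clause headed by 'praised'; does not c-command the pronoun — Principle B does not apply; allowed.
— Wendy's niece: subject of the clause headed by 'praised'; c-commands the pronoun within its binding domain — blocked (Principle B).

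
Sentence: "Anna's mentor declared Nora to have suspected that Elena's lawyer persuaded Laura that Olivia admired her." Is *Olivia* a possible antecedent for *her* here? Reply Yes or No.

No

*her* is a pronoun; Principle B requires it to be free in its binding domain — the clause headed by 'admired'.
— Olivia: subject of the clause headed by 'admired'; c-commands the pronoun within its binding domain — blocked (Principle B).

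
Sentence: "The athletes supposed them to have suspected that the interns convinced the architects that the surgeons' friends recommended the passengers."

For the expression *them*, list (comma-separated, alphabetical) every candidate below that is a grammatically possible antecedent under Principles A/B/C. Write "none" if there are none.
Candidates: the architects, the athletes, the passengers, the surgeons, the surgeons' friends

none

*them* is a pronoun; Principle B requires it to be free in its binding domain — the matrix clause.
— the architects: object of the clause headed by 'convinced'; is c-commanded by the pronoun; coreference would bind this R-expression — blocked (Principle C).
— the athletes: subject of the matrix clause; c-commands the pronoun within its binding domain — blocked (Principle B).
— the passengers: object of the clause headed by 'recommended'; is c-commanded by the pronoun; coreference would bind this R-expression — blocked (Principle C).
— the surgeons: possessor inside the subject DP of the clause headed by 'recommended'; is c-commanded by the pronoun; coreference would bind this R-expression — blocked (Principle C).
— the surgeons' friends: subject of the clause headed by 'recommended'; is c-commanded by the pronoun; coreference would bind this R-expression — blocked (Principle C).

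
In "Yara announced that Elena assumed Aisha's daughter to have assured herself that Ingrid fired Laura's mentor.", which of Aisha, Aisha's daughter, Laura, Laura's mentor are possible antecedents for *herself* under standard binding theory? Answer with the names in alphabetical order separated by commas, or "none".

Aisha's daughter

*herself* is a reflexive; Principle A requires it to be bound within its binding domain — the clause headed by 'assured'.
— Aisha: possessor inside the subject DP of the clause headed by 'assured'; does not c-command the reflexive — cannot bind it (Principle A).
— Aisha's daughter: subject of the clause headed by 'assured'; c-commands the reflexive within its binding domain — allowed (Principle A).
— Laura: possessor inside the object DP of the clause headed by 'fired'; does not c-command the reflexive — cannot bind it (Principle A).
— Laura's mentor: object of the clause headed by 'fired'; does not c-command the reflexive — cannot bind it (Principle A).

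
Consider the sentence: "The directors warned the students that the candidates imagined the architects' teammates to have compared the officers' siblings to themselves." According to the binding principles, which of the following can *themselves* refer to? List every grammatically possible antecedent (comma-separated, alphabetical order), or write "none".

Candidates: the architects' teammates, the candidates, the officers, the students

the architects' teammates

*themselves* is a reflexive; Principle A requires it to be bound within its binding domain — the clause headed by 'compared'.
— the architects' teammates: subject of the clause headed by 'compared'; c-commands the reflexive within its binding domain — allowed (Principle A).
— the candidates: subject of the clause headed by 'imagined'; c-commands the reflexive but lies outside its binding domain — cannot bind it (Principle A).
— the officers: possessor inside the object DP of the clause headed by 'compared'; does not c-command the reflexive — cannot bind it (Principle A).
— the students: object of the matrix clause; c-commands the reflexive but lies outside its binding domain — cannot bind it (Principle A).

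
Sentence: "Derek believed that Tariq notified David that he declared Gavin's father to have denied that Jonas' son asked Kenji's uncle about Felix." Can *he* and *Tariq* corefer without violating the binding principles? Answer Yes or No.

*Tariq* is an R-expression; Principle C requires it to be free (not bound by any c-commanding expression).
— he: subject of the clause headed by 'declared'; the pronoun does not c-command the R-expression — coreference allowed.

Yes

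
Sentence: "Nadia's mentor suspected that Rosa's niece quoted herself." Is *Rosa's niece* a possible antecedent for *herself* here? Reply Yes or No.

Yes

*herself* is a reflexive; Principle A requires it to be bound within its binding domain — the clause headed by 'quoted'.
— Rosa's niece: subject of the clause headed by 'quoted'; c-commands the reflexive within its binding domain — allowed (Principle A).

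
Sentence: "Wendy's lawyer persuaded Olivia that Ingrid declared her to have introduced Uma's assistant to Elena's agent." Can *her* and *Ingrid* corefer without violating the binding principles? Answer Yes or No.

No

*Ingrid* is an R-expression; Principle C requires it to be free (not bound by any c-commanding expression).
— her: subject of the clause headed by 'introduced'; the R-expression locally c-commands the pronoun — coreference blocked (Principle B on the pronoun).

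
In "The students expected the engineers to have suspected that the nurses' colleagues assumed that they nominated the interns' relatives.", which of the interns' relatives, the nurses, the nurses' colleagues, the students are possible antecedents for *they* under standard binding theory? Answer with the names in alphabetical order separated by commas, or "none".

the nurses, the nurses' colleagues, the students

*they* is a pronoun; Principle B requires it to be free in its binding domain — the clause headed by 'nominated'.
— the interns' relatives: object of the clause headed by 'nominated'; is c-commanded by the pronoun; coreference would bind this R-expression — blocked (Principle C).
— the nurses: possessor inside the subject DP of the clause headed by 'assumed'; does not c-command the pronoun — Principle B does not apply; allowed.
— the nurses' colleagues: subject of the clause headed by 'assumed'; c-commands the pronoun but lies outside its binding domain — allowed.
— the students: subject of the matrix clause; c-commands the pronoun but lies outside its binding domain — allowed.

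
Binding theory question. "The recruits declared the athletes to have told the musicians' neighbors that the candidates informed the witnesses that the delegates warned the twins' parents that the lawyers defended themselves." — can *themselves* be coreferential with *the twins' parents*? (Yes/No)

No

*themselves* is a reflexive; Principle A requires it to be bound within its binding domain — the clause headed by 'defended'.
— the twins' parents: object of the clause headed by 'warned'; c-commands the reflexive but lies outside its binding domain — cannot bind it (Principle A).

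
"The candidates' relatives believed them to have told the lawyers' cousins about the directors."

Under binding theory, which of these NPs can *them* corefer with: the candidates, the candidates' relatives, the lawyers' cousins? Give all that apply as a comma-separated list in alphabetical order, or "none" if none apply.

*them* is a pronoun; Principle B requires it to be free in its binding domain — the matrix clause.
— the candidates: possessor inside the subject DP of the matrix clause; does not c-command the pronoun — Principle B does not apply; allowed.
— the candidates' relatives: subject of the matrix clause; c-commands the pronoun within its binding domain — blocked (Principle B).
— the lawyers' cousins: object of the clause headed by 'told'; is c-commanded by the pronoun; coreference would bind this R-expression — blocked (Principle C).

the candidates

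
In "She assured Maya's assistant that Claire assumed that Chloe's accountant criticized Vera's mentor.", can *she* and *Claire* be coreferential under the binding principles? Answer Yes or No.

No

*Claire* is an R-expression; Principle C requires it to be free (not bound by any c-commanding expression).
— she: subject of the matrix clause; the pronoun c-commands the R-expression — coreference blocked (Principle C).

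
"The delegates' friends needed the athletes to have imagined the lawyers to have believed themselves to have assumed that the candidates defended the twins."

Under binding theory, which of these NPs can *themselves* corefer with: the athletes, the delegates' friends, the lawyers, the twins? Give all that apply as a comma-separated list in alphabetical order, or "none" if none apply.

the lawyers

*themselves* is a reflexive; Principle A requires it to be bound within its binding domain — the clause headed by 'believed'.
— the athletes: subject of the clause headed by 'imagined'; c-commands the reflexive but lies outside its binding domain — cannot bind it (Principle A).
— the delegates' friends: subject of the matrix clause; c-commands the reflexive but lies outside its binding domain — cannot bind it (Principle A).
— the lawyers: subject of the clause headed by 'believed'; c-commands the reflexive within its binding domain — allowed (Principle A).
— the twins: object of the clause headed by 'defended'; does not c-command the reflexive — cannot bind it (Principle A).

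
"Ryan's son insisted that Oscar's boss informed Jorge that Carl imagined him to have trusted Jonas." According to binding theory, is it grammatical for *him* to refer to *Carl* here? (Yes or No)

No

*Carl* is an R-expression; Principle C requires it to be free (not bound by any c-commanding expression).
— him: subject of the clause headed by 'trusted'; the R-expression locally c-commands the pronoun — coreference blocked (Principle B on the pronoun).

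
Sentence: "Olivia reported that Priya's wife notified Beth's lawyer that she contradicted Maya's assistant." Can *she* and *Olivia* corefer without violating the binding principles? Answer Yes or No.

Yes

*Olivia* is an R-expression; Principle C requires it to be free (not bound by any c-commanding expression).
— she: subject of the clause headed by 'contradicted'; the pronoun does not c-command the R-expression — coreference allowed.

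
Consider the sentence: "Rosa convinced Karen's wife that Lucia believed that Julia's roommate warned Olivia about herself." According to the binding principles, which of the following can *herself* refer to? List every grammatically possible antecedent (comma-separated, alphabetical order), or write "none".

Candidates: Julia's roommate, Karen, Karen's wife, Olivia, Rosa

Julia's roommate, Olivia

*herself* is a reflexive; Principle A requires it to be bound within its binding domain — the clause headed by 'warned'.
— Julia's roommate: subject of the clause headed by 'warned'; c-commands the reflexive within its binding domain — allowed (Principle A).
— Karen: possessor inside the object DP of the matrix clause; does not c-command the reflexive — cannot bind it (Principle A).
— Karen's wife: object of the matrix clause; c-commands the reflexive but lies outside its binding domain — cannot bind it (Principle A).
— Olivia: object of the clause headed by 'warned'; c-commands the reflexive within its binding domain — allowed (Principle A).
— Rosa: subject of the matrix clause; c-commands the reflexive but lies outside its binding domain — cannot bind it (Principle A).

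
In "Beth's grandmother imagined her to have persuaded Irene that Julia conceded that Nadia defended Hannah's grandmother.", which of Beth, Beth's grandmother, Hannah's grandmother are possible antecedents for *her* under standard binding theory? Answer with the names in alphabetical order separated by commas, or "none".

*her* is a pronoun; Principle B requires it to be free in its binding domain — the matrix clause.
— Beth: possessor inside the subject DP of the matrix clause; does not c-command the pronoun — Principle B does not apply; allowed.
— Beth's grandmother: subject of the matrix clause; c-commands the pronoun within its binding domain — blocked (Principle B).
— Hannah's grandmother: object of the clause headed by 'defended'; is c-commanded by the pronoun; coreference would bind this R-expression — blocked (Principle C).

Beth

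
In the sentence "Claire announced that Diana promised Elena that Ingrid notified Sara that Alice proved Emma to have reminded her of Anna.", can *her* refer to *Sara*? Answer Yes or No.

Yes

*her* is a pronoun; Principle B requires it to be free in its binding domain — the clause headed by 'reminded'.
— Sara: object of the clause headed by 'notified'; c-commands the pronoun but lies outside its binding domain — allowed.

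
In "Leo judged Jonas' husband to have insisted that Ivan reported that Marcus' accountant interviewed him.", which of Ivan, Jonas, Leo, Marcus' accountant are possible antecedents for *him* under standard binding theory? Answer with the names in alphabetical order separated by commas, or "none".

*him* is a pronoun; Principle B requires it to be free in its binding domain — the clause headed by 'interviewed'.
— Ivan: subject of the clause headed by 'reported'; c-commands the pronoun but lies outside its binding domain — allowed.
— Jonas: possessor inside the subject DP of the clause headed by 'insisted'; does not c-command the pronoun — Principle B does not apply; allowed.
— Leo: subject of the matrix clause; c-commands the pronoun but lies outside its binding domain — allowed.
— Marcus' accountant: subject of the clause headed by 'interviewed'; c-commands the pronoun within its binding domain — blocked (Principle B).

Ivan, Jonas, Leo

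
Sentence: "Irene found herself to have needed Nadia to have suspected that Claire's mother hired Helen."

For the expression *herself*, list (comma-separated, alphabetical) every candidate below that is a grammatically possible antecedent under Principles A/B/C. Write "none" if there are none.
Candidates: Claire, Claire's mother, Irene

*herself* is a reflexive; Principle A requires it to be bound within its binding domain — the matrix clause.
— Claire: possessor inside the subject DP of the clause headed by 'hired'; does not c-command the reflexive — cannot bind it (Principle A).
— Claire's mother: subject of the clause headed by 'hired'; does not c-command the reflexive — cannot bind it (Principle A).
— Irene: subject of the matrix clause; c-commands the reflexive within its binding domain — allowed (Principle A).

Irene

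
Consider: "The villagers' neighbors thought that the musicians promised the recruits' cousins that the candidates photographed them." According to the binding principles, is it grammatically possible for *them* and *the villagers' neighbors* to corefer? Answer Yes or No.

*them* is a pronoun; Principle B requires it to be free in its binding domain — the clause headed by 'photographed'.
— the villagers' neighbors: subject of the matrix clause; c-commands the pronoun but lies outside its binding domain — allowed.

Yes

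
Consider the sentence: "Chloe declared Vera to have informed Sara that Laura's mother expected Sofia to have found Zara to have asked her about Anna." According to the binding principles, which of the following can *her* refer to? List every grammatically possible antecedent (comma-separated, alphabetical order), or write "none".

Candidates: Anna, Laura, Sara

Laura, Sara

*her* is a pronoun; Principle B requires it to be free in its binding domain — the clause headed by 'asked'.
— Anna: second object of the clause headed by 'asked'; is c-commanded by the pronoun; coreference would bind this R-expression — blocked (Principle C).
— Laura: possessor inside the subject DP of the clause headed by 'expected'; does not c-command the pronoun — Principle B does not apply; allowed.
— Sara: object of the clause headed by 'informed'; c-commands the pronoun but lies outside its binding domain — allowed.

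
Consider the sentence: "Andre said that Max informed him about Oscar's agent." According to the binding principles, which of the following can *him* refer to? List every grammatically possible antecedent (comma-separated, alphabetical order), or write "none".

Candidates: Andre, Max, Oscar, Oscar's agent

*him* is a pronoun; Principle B requires it to be free in its binding domain — the clause headed by 'informed'.
— Andre: subject of the matrix clause; c-commands the pronoun but lies outside its binding domain — allowed.
— Max: subject of the clause headed by 'informed'; c-commands the pronoun within its binding domain — blocked (Principle B).
— Oscar: possessor inside the second object DP of the clause headed by 'informed'; is c-commanded by the pronoun; coreference would bind this R-expression — blocked (Principle C).
— Oscar's agent: second object of the clause headed by 'informed'; is c-commanded by the pronoun; coreference would bind this R-expression — blocked (Principle C).

Andre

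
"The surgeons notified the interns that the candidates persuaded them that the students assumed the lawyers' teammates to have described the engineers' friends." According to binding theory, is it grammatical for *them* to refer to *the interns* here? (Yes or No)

Yes

*the interns* is an R-expression; Principle C requires it to be free (not bound by any c-commanding expression).
— them: object of the clause headed by 'persuaded'; the pronoun does not c-command the R-expression — coreference allowed.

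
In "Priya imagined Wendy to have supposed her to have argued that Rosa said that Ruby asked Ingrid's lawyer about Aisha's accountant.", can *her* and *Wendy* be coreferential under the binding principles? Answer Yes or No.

No

*Wendy* is an R-expression; Principle C requires it to be free (not bound by any c-commanding expression).
— her: subject of the clause headed by 'argued'; the R-expression locally c-commands the pronoun — coreference blocked (Principle B on the pronoun).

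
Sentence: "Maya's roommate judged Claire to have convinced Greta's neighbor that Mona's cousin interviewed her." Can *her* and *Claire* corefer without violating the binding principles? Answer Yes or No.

*Claire* is an R-expression; Principle C requires it to be free (not bound by any c-commanding expression).
— her: object of the clause headed by 'interviewed'; the pronoun does not c-command the R-expression — coreference allowed.

Yes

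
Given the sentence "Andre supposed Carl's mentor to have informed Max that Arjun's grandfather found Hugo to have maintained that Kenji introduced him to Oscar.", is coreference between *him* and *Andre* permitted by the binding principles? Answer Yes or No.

*him* is a pronoun; Principle B requires it to be free in its binding domain — the clause headed by 'introduced'.
— Andre: subject of the matrix clause; c-commands the pronoun but lies outside its binding domain — allowed.

Yes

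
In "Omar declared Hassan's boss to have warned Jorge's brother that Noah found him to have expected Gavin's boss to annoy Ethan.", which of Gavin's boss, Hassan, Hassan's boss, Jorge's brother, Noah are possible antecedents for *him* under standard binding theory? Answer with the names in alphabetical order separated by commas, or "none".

Hassan, Hassan's boss, Jorge's brother

*him* is a pronoun; Principle B requires it to be free in its binding domain — the clause headed by 'found'.
— Gavin's boss: subject of the clause headed by 'annoy'; is c-commanded by the pronoun; coreference would bind this R-expression — blocked (Principle C).
— Hassan: possessor inside the subject DP of the clause headed by 'warned'; does not c-command the pronoun — Principle B does not apply; allowed.
— Hassan's boss: subject of the clause headed by 'warned'; c-commands the pronoun but lies outside its binding domain — allowed.
— Jorge's brother: object of the clause headed by 'warned'; c-commands the pronoun but lies outside its binding domain — allowed.
— Noah: subject of the clause headed by 'found'; c-commands the pronoun within its binding domain — blocked (Principle B).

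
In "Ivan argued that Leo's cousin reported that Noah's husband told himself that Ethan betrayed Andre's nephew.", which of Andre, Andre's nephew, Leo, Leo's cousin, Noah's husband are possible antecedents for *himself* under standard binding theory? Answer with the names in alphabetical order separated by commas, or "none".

Noah's husband

*himself* is a reflexive; Principle A requires it to be bound within its binding domain — the clause headed by 'told'.
— Andre: possessor inside the object DP of the clause headed by 'betrayed'; does not c-command the reflexive — cannot bind it (Principle A).
— Andre's nephew: object of the clause headed by 'betrayed'; does not c-command the reflexive — cannot bind it (Principle A).
— Leo: possessor inside the subject DP of the clause headed by 'reported'; does not c-command the reflexive — cannot bind it (Principle A).
— Leo's cousin: subject of the clause headed by 'reported'; c-commands the reflexive but lies outside its binding domain — cannot bind it (Principle A).
— Noah's husband: subject of the clause headed by 'told'; c-commands the reflexive within its binding domain — allowed (Principle A).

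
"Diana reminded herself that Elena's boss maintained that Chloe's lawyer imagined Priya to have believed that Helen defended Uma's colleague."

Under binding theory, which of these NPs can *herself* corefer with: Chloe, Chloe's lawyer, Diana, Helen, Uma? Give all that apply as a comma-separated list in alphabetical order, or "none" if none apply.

Diana

*herself* is a reflexive; Principle A requires it to be bound within its binding domain — the matrix clause.
— Chloe: possessor inside the subject DP of the clause headed by 'imagined'; does not c-command the reflexive — cannot bind it (Principle A).
— Chloe's lawyer: subject of the clause headed by 'imagined'; does not c-command the reflexive — cannot bind it (Principle A).
— Diana: subject of the matrix clause; c-commands the reflexive within its binding domain — allowed (Principle A).
— Helen: subject of the clause headed by 'defended'; does not c-command the reflexive — cannot bind it (Principle A).
— Uma: possessor inside the object DP of the clause headed by 'defended'; does not c-command the reflexive — cannot bind it (Principle A).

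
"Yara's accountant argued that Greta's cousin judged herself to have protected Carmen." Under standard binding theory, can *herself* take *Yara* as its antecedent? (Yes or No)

*herself* is a reflexive; Principle A requires it to be bound within its binding domain — the clause headed by 'judged'.
— Yara: possessor inside the subject DP of the matrix clause; does not c-command the reflexive — cannot bind it (Principle A).

No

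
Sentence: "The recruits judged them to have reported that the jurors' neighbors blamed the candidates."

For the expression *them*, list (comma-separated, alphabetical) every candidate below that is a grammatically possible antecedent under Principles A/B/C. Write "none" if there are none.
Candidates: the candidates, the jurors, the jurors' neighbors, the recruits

none

*them* is a pronoun; Principle B requires it to be free in its binding domain — the matrix clause.
— the candidates: object of the clause headed by 'blamed'; is c-commanded by the pronoun; coreference would bind this R-expression — blocked (Principle C).
— the jurors: possessor inside the subject DP of the clause headed by 'blamed'; is c-commanded by the pronoun; coreference would bind this R-expression — blocked (Principle C).
— the jurors' neighbors: subject of the clause headed by 'blamed'; is c-commanded by the pronoun; coreference would bind this R-expression — blocked (Principle C).
— the recruits: subject of the matrix clause; c-commands the pronoun within its binding domain — blocked (Principle B).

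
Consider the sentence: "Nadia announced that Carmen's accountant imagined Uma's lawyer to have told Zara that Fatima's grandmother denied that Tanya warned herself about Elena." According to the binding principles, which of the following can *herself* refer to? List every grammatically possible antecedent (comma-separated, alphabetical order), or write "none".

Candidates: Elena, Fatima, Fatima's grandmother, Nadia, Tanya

*herself* is a reflexive; Principle A requires it to be bound within its binding domain — the clause headed by 'warned'.
— Elena: second object of the clause headed by 'warned'; does not c-command the reflexive — cannot bind it (Principle A).
— Fatima: possessor inside the subject DP of the clause headed by 'denied'; does not c-command the reflexive — cannot bind it (Principle A).
— Fatima's grandmother: subject of the clause headed by 'denied'; c-commands the reflexive but lies outside its binding domain — cannot bind it (Principle A).
— Nadia: subject of the matrix clause; c-commands the reflexive but lies outside its binding domain — cannot bind it (Principle A).
— Tanya: subject of the clause headed by 'warned'; c-commands the reflexive within its binding domain — allowed (Principle A).

Tanya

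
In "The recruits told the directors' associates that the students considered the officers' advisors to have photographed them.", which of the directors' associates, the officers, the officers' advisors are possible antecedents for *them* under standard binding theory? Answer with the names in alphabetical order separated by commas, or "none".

the directors' associates, the officers

*them* is a pronoun; Principle B requires it to be free in its binding domain — the clause headed by 'photographed'.
— the directors' associates: object of the matrix clause; c-commands the pronoun but lies outside its binding domain — allowed.
— the officers: possessor inside the subject DP of the clause headed by 'photographed'; does not c-command the pronoun — Principle B does not apply; allowed.
— the officers' advisors: subject of the clause headed by 'photographed'; c-commands the pronoun within its binding domain — blocked (Principle B).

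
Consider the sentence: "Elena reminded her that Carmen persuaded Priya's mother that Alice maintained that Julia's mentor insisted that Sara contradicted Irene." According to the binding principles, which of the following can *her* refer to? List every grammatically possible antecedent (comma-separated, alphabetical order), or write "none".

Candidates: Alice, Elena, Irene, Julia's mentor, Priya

*her* is a pronoun; Principle B requires it to be free in its binding domain — the matrix clause.
— Alice: subject of the clause headed by 'maintained'; is c-commanded by the pronoun; coreference would bind this R-expression — blocked (Principle C).
— Elena: subject of the matrix clause; c-commands the pronoun within its binding domain — blocked (Principle B).
— Irene: object of the clause headed by 'contradicted'; is c-commanded by the pronoun; coreference would bind this R-expression — blocked (Principle C).
— Julia's mentor: subject of the clause headed by 'insisted'; is c-commanded by the pronoun; coreference would bind this R-expression — blocked (Principle C).
— Priya: possessor inside the object DP of the clause headed by 'persuaded'; is c-commanded by the pronoun; coreference would bind this R-expression — blocked (Principle C).

none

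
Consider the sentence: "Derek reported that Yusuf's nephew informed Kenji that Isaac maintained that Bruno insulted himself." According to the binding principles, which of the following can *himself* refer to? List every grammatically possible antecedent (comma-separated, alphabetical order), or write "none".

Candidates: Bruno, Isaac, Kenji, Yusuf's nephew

*himself* is a reflexive; Principle A requires it to be bound within its binding domain — the clause headed by 'insulted'.
— Bruno: subject of the clause headed by 'insulted'; c-commands the reflexive within its binding domain — allowed (Principle A).
— Isaac: subject of the clause headed by 'maintained'; c-commands the reflexive but lies outside its binding domain — cannot bind it (Principle A).
— Kenji: object of the clause headed by 'informed'; c-commands the reflexive but lies outside its binding domain — cannot bind it (Principle A).
— Yusuf's nephew: subject of the clause headed by 'informed'; c-commands the reflexive but lies outside its binding domain — cannot bind it (Principle A).

Bruno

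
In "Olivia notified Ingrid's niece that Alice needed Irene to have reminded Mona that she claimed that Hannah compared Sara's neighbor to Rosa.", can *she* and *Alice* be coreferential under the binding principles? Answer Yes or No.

*Alice* is an R-expression; Principle C requires it to be free (not bound by any c-commanding expression).
— she: subject of the clause headed by 'claimed'; the pronoun does not c-command the R-expression — coreference allowed.

Yes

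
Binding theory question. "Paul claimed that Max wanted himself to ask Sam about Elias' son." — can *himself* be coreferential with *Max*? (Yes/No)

*himself* is a reflexive; Principle A requires it to be bound within its binding domain — the clause headed by 'wanted'.
— Max: subject of the clause headed by 'wanted'; c-commands the reflexive within its binding domain — allowed (Principle A).

Yes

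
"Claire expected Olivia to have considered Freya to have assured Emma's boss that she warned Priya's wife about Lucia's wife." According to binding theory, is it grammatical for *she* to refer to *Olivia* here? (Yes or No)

Yes

*Olivia* is an R-expression; Principle C requires it to be free (not bound by any c-commanding expression).
— she: subject of the clause headed by 'warned'; the pronoun does not c-command the R-expression — coreference allowed.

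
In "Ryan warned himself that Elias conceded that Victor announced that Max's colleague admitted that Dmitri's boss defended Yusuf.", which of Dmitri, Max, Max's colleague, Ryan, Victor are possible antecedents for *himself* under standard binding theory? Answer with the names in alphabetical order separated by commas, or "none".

*himself* is a reflexive; Principle A requires it to be bound within its binding domain — the matrix clause.
— Dmitri: possessor inside the subject DP of the clause headed by 'defended'; does not c-command the reflexive — cannot bind it (Principle A).
— Max: possessor inside the subject DP of the clause headed by 'admitted'; does not c-command the reflexive — cannot bind it (Principle A).
— Max's colleague: subject of the clause headed by 'admitted'; does not c-command the reflexive — cannot bind it (Principle A).
— Ryan: subject of the matrix clause; c-commands the reflexive within its binding domain — allowed (Principle A).
— Victor: subject of the clause headed by 'announced'; does not c-command the reflexive — cannot bind it (Principle A).

Ryan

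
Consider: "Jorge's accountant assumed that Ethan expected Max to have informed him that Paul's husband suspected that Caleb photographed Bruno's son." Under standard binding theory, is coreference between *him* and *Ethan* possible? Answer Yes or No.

*Ethan* is an R-expression; Principle C requires it to be free (not bound by any c-commanding expression).
— him: object of the clause headed by 'informed'; the pronoun does not c-command the R-expression — coreference allowed.

Yes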